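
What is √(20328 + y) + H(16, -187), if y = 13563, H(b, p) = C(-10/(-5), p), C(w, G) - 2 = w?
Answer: 4 + √33891 ≈ 188.09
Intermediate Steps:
C(w, G) = 2 + w
H(b, p) = 4 (H(b, p) = 2 - 10/(-5) = 2 - 10*(-⅕) = 2 + 2 = 4)
√(20328 + y) + H(16, -187) = √(20328 + 13563) + 4 = √33891 + 4 = 4 + √33891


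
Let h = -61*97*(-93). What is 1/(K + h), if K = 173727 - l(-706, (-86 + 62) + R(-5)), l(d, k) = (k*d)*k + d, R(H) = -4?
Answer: 1/1278218 ≈ 7.8234e-7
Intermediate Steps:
l(d, k) = d + d*k**2 (l(d, k) = (d*k)*k + d = d*k**2 + d = d + d*k**2)
h = 550281 (h = -5917*(-93) = 550281)
K = 727937 (K = 173727 - (-706)*(1 + ((-86 + 62) - 4)**2) = 173727 - (-706)*(1 + (-24 - 4)**2) = 173727 - (-706)*(1 + (-28)**2) = 173727 - (-706)*(1 + 784) = 173727 - (-706)*785 = 173727 - 1*(-554210) = 173727 + 554210 = 727937)
1/(K + h) = 1/(727937 + 550281) = 1/1278218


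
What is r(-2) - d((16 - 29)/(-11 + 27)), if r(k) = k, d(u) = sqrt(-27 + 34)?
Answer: -2 - sqrt(7) ≈ -4.6458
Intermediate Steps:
d(u) = sqrt(7)
r(-2) - d((16 - 29)/(-11 + 27)) = -2 - sqrt(7)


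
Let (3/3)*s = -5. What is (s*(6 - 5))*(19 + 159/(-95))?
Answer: -1646/19 ≈ -86.632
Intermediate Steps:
s = -5
(s*(6 - 5))*(19 + 159/(-95)) = (-5*(6 - 5))*(19 + 159/(-95)) = (-5*1)*(19 + 159*(-1/95)) = -5*(19 - 159/95) = -5*1646/95 = -1646/19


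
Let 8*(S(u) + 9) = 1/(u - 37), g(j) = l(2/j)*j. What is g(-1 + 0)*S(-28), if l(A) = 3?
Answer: 14043/520 ≈ 27.006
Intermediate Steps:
g(j) = 3*j
S(u) = -9 + 1/(8*(-37 + u)) (S(u) = -9 + 1/(8*(u - 37)) = -9 + 1/(8*(-37 + u)))
g(-1 + 0)*S(-28) = (3*(-1 + 0))*((2665 - 72*(-28))/(8*(-37 - 28))) = (3*(-1))*((1/8)*(2665 + 2016)/(-65)) = -3*(-1)*4681/(8*65) = -3*(-4681/520) = 14043/520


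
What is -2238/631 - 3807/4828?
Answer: -13207281/3046468 ≈ -4.3353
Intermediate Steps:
-2238/631 - 3807/4828 = -13207281/3046468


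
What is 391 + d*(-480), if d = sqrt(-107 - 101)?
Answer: 391 - 1920*I*sqrt(13) ≈ 391.0 - 6922.7*I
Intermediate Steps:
d = 4*I*sqrt(13) (d = sqrt(-208) = 4*I*sqrt(13) ≈ 14.422*I)
391 + d*(-480) = 391 + (4*I*sqrt(13))*(-480) = 391 - 1920*I*sqrt(13)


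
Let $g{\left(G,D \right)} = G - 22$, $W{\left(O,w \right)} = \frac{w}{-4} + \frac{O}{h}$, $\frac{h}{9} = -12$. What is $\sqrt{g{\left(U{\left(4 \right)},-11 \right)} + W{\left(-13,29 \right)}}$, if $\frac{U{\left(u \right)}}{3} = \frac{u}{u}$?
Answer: $\frac{i \sqrt{8466}}{18} \approx 5.1117 i$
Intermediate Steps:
$h = -108$ ($h = 9 \left(-12\right) = -108$)
$U{\left(u \right)} = 3$ ($U{\left(u \right)} = 3 \frac{u}{u} = 3 \cdot 1 = 3$)
$W{\left(O,w \right)} = - \frac{w}{4} - \frac{O}{108}$ ($W{\left(O,w \right)} = \frac{w}{-4} + \frac{O}{-108} = w \left(- \frac{1}{4}\right) + O \left(- \frac{1}{108}\right) = - \frac{w}{4} - \frac{O}{108}$)
$g{\left(G,D \right)} = -22 + G$
$\sqrt{g{\left(U{\left(4 \right)},-11 \right)} + W{\left(-13,29 \right)}} = \sqrt{\left(-22 + 3\right) - \frac{385}{54}} = \sqrt{-19 + \left(- \frac{29}{4} + \frac{13}{108}\right)} = \sqrt{-19 - \frac{385}{54}} = \sqrt{- \frac{1411}{54}} = \frac{i \sqrt{8466}}{18}$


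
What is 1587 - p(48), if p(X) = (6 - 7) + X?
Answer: 1540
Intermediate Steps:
p(X) = -1 + X
1587 - p(48) = 1587 - (-1 + 48) = 1587 - 1*47 = 1587 - 47 = 1540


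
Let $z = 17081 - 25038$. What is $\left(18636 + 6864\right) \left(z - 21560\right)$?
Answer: $-752683500$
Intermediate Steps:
$z = -7957$
$\left(18636 + 6864\right) \left(z - 21560\right) = \left(18636 + 6864\right) \left(-7957 - 21560\right) = 25500 \left(-29517\right) = -752683500$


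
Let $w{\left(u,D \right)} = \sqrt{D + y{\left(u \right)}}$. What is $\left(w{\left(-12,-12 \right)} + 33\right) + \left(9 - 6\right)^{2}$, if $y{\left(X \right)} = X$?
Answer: $42 + 2 i \sqrt{6} \approx 42.0 + 4.899 i$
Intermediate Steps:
$w{\left(u,D \right)} = \sqrt{D + u}$
$\left(w{\left(-12,-12 \right)} + 33\right) + \left(9 - 6\right)^{2} = \left(\sqrt{-12 - 12} + 33\right) + \left(9 - 6\right)^{2} = \left(\sqrt{-24} + 33\right) + 3^{2} = \left(2 i \sqrt{6} + 33\right) + 9 = \left(33 + 2 i \sqrt{6}\right) + 9 = 42 + 2 i \sqrt{6}$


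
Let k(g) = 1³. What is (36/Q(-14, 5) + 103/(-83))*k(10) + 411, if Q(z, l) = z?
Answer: 236576/581 ≈ 407.19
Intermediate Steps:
k(g) = 1
(36/Q(-14, 5) + 103/(-83))*k(10) + 411 = (36/(-14) + 103/(-83))*1 + 411 = (36*(-1/14) + 103*(-1/83))*1 + 411 = (-18/7 - 103/83)*1 + 411 = -2215/581*1 + 411 = -2215/581 + 411 = 236576/581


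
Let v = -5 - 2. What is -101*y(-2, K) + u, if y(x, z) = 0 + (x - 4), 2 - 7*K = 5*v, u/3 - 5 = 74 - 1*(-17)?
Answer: 894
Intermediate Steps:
u = 288 (u = 15 + 3*(74 - 1*(-17)) = 15 + 3*(74 + 17) = 15 + 3*91 = 15 + 273 = 288)
v = -7
K = 37/7 (K = 2/7 - 5*(-7)/7 = 2/7 - 1/7*(-35) = 2/7 + 5 = 37/7 ≈ 5.2857)
y(x, z) = -4 + x (y(x, z) = 0 + (-4 + x) = -4 + x)
-101*y(-2, K) + u = -101*(-4 - 2) + 288 = -101*(-6) + 288 = 606 + 288 = 894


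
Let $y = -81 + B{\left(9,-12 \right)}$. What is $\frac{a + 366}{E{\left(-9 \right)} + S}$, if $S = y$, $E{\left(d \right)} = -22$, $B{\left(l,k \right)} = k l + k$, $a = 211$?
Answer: $- \frac{577}{223} \approx -2.5874$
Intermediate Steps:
$B{\left(l,k \right)} = k + k l$
$y = -201$ ($y = -81 - 12 \left(1 + 9\right) = -81 - 120 = -201$)
$S = -201$
$\frac{a + 366}{E{\left(-9 \right)} + S} = \frac{211 + 366}{-22 - 201} = \frac{577}{-223} = 577 \left(- \frac{1}{223}\right) = - \frac{577}{223}$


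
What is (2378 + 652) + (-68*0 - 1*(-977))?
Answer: 4007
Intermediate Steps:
(2378 + 652) + (-68*0 - 1*(-977)) = 3030 + (0 + 977) = 3030 + 977 = 4007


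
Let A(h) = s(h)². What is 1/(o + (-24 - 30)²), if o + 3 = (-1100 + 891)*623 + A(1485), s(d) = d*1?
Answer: 1/2077931 ≈ 4.8125e-7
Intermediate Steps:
s(d) = d
A(h) = h²
o = 2075015 (o = -3 + ((-1100 + 891)*623 + 1485²) = -3 + (-209*623 + 2205225) = -3 + (-130207 + 2205225) = -3 + 2075018 = 2075015)
1/(o + (-24 - 30)²) = 1/(2075015 + (-24 - 30)²) = 1/(2075015 + (-54)²) = 1/(2075015 + 2916) = 1/2077931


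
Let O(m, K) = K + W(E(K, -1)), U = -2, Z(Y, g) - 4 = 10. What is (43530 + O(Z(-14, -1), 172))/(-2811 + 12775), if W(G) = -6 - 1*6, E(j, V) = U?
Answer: 21845/4982 ≈ 4.3848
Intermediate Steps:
Z(Y, g) = 14 (Z(Y, g) = 4 + 10 = 14)
E(j, V) = -2
W(G) = -12 (W(G) = -6 - 6 = -12)
O(m, K) = -12 + K (O(m, K) = K - 12 = -12 + K)
(43530 + O(Z(-14, -1), 172))/(-2811 + 12775) = (43530 + (-12 + 172))/(-2811 + 12775) = (43530 + 160)/9964 = 43690*(1/9964) = 21845/4982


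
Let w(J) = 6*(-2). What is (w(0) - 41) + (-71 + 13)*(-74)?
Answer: 4239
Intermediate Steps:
w(J) = -12
(w(0) - 41) + (-71 + 13)*(-74) = (-12 - 41) + (-71 + 13)*(-74) = -53 - 58*(-74) = -53 + 4292 = 4239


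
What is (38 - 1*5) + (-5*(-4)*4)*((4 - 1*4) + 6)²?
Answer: 2913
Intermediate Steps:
(38 - 1*5) + (-5*(-4)*4)*((4 - 1*4) + 6)² = (38 - 5) + (20*4)*((4 - 4) + 6)² = 33 + 80*(0 + 6)² = 33 + 80*6² = 33 + 80*36 = 33 + 2880 = 2913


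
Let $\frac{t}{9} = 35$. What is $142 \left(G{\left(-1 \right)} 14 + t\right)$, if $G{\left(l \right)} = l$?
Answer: $42742$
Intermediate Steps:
$t = 315$ ($t = 9 \cdot 35 = 315$)
$142 \left(G{\left(-1 \right)} 14 + t\right) = 142 \left(\left(-1\right) 14 + 315\right) = 142 \left(-14 + 315\right) = 142 \cdot 301 = 42742$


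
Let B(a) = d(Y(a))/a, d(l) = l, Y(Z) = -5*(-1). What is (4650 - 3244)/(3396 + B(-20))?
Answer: 5624/13583 ≈ 0.41405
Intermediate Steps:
Y(Z) = 5
B(a) = 5/a
(4650 - 3244)/(3396 + B(-20)) = (4650 - 3244)/(3396 + 5/(-20)) = 1406/(3396 + 5*(-1/20)) = 1406/(3396 - 1/4) = 1406/(13583/4) = 1406*(4/13583) = 5624/13583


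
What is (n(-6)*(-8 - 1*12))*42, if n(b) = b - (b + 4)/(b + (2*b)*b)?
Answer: 55160/11 ≈ 5014.5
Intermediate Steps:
n(b) = b - (4 + b)/(b + 2*b**2)
(n(-6)*(-8 - 1*12))*42 = (((-4 + (-6)**2 - 1*(-6) + 2*(-6)**3)/((-6)*(1 + 2*(-6))))*(-8 - 1*12))*42 = ((-(-4 + 36 + 6 + 2*(-216))/(6*(1 - 12)))*(-8 - 12))*42 = (-1/6*(-4 + 36 + 6 - 432)/(-11)*(-20))*42 = (-1/6*(-1/11)*(-394)*(-20))*42 = -197/33*(-20)*42 = (3940/33)*42 = 55160/11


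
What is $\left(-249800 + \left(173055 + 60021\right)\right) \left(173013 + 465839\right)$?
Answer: $-10684160848$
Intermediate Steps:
$\left(-249800 + \left(173055 + 60021\right)\right) \left(173013 + 465839\right) = \left(-249800 + 233076\right) 638852 = \left(-16724\right) 638852 = -10684160848$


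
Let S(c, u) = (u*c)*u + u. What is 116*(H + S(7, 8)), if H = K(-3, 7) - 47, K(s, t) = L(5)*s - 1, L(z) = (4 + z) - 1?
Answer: 44544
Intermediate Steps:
L(z) = 3 + z
K(s, t) = -1 + 8*s (K(s, t) = (3 + 5)*s - 1 = 8*s - 1 = -1 + 8*s)
S(c, u) = u + c*u² (S(c, u) = (c*u)*u + u = c*u² + u = u + c*u²)
H = -72 (H = (-1 + 8*(-3)) - 47 = (-1 - 24) - 47 = -25 - 47 = -72)
116*(H + S(7, 8)) = 116*(-72 + 8*(1 + 7*8)) = 116*(-72 + 8*(1 + 56)) = 116*(-72 + 8*57) = 116*(-72 + 456) = 116*384 = 44544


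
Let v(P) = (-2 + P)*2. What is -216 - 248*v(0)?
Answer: 776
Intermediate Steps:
v(P) = -4 + 2*P
-216 - 248*v(0) = -216 - 248*(-4 + 2*0) = -216 - 248*(-4 + 0) = -216 - 248*(-4) = -216 + 992 = 776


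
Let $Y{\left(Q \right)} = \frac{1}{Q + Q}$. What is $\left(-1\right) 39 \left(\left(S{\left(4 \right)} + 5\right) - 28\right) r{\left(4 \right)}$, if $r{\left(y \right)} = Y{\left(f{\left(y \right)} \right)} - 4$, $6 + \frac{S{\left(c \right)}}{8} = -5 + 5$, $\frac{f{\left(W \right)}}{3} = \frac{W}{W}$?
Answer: $- \frac{21229}{2} \approx -10615.0$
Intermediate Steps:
$f{\left(W \right)} = 3$ ($f{\left(W \right)} = 3 \frac{W}{W} = 3 \cdot 1 = 3$)
$S{\left(c \right)} = -48$ ($S{\left(c \right)} = -48 + 8 \left(-5 + 5\right) = -48 + 8 \cdot 0 = -48 + 0 = -48$)
$Y{\left(Q \right)} = \frac{1}{2 Q}$
$r{\left(y \right)} = - \frac{23}{6}$ ($r{\left(y \right)} = \frac{1}{2 \cdot 3} - 4 = \frac{1}{2} \cdot \frac{1}{3} - 4 = \frac{1}{6} - 4 = - \frac{23}{6}$)
$\left(-1\right) 39 \left(\left(S{\left(4 \right)} + 5\right) - 28\right) r{\left(4 \right)} = \left(-1\right) 39 \left(\left(-48 + 5\right) - 28\right) \left(- \frac{23}{6}\right) = - 39 \left(-43 - 28\right) \left(- \frac{23}{6}\right) = \left(-39\right) \left(-71\right) \left(- \frac{23}{6}\right) = 2769 \left(- \frac{23}{6}\right) = - \frac{21229}{2}$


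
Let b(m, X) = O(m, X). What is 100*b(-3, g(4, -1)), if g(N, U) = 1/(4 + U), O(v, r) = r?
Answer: 100/3 ≈ 33.333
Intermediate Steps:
b(m, X) = X
100*b(-3, g(4, -1)) = 100/(4 - 1) = 100/3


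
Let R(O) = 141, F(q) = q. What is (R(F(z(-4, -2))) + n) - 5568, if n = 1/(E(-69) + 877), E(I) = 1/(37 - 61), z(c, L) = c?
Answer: -114222045/21047 ≈ -5427.0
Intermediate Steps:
E(I) = -1/24 (E(I) = 1/(-24) = -1/24)
n = 24/21047 (n = 1/(-1/24 + 877) = 1/(21047/24) = 24/21047 ≈ 0.0011403)
(R(F(z(-4, -2))) + n) - 5568 = (141 + 24/21047) - 5568 = 2967651/21047 - 5568 = -114222045/21047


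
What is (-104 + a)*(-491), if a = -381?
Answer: 238135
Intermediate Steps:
(-104 + a)*(-491) = (-104 - 381)*(-491) = -485*(-491) = 238135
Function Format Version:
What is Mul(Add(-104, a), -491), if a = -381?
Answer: 238135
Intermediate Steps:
Mul(Add(-104, a), -491) = Mul(Add(-104, -381), -491) = Mul(-485, -491) = 238135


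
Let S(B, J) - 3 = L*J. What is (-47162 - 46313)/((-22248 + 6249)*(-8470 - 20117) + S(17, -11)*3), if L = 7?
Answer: -93475/457363191 ≈ -0.00020438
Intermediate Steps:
S(B, J) = 3 + 7*J
(-47162 - 46313)/((-22248 + 6249)*(-8470 - 20117) + S(17, -11)*3) = (-47162 - 46313)/((-22248 + 6249)*(-8470 - 20117) + (3 + 7*(-11))*3) = -93475/(-15999*(-28587) + (3 - 77)*3) = -93475/(457363413 - 74*3) = -93475/(457363413 - 222) = -93475/457363191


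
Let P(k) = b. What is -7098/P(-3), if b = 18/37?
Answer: -43771/3 ≈ -14590.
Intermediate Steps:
b = 18/37 (b = 18*(1/37) = 18/37 ≈ 0.48649)
P(k) = 18/37
-7098/P(-3) = -7098/18/37 = -7098*37/18 = -43771/3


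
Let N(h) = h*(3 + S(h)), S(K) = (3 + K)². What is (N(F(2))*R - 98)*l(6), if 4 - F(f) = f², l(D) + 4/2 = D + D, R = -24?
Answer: -980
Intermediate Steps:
l(D) = -2 + 2*D (l(D) = -2 + (D + D) = -2 + 2*D)
F(f) = 4 - f²
N(h) = h*(3 + (3 + h)²)
(N(F(2))*R - 98)*l(6) = (((4 - 1*2²)*(3 + (3 + (4 - 1*2²))²))*(-24) - 98)*(-2 + 2*6) = (((4 - 1*4)*(3 + (3 + (4 - 1*4))²))*(-24) - 98)*(-2 + 12) = (((4 - 4)*(3 + (3 + (4 - 4))²))*(-24) - 98)*10 = ((0*(3 + (3 + 0)²))*(-24) - 98)*10 = ((0*(3 + 3²))*(-24) - 98)*10 = ((0*(3 + 9))*(-24) - 98)*10 = ((0*12)*(-24) - 98)*10 = (0*(-24) - 98)*10 = (0 - 98)*10 = -98*10 = -980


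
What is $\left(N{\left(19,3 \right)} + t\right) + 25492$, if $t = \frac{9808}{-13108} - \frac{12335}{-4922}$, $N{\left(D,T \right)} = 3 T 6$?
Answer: $\frac{412069852175}{16129394} \approx 25548.0$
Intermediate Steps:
$N{\left(D,T \right)} = 18 T$
$t = \frac{28353051}{16129394}$ ($t = 9808 \left(- \frac{1}{13108}\right) - - \frac{12335}{4922} = - \frac{2452}{3277} + \frac{12335}{4922} = \frac{28353051}{16129394} \approx 1.7579$)
$\left(N{\left(19,3 \right)} + t\right) + 25492 = \left(18 \cdot 3 + \frac{28353051}{16129394}\right) + 25492 = \left(54 + \frac{28353051}{16129394}\right) + 25492 = \frac{899340327}{16129394} + 25492 = \frac{412069852175}{16129394}$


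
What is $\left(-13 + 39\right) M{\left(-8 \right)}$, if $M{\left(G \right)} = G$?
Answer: $-208$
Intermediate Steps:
$\left(-13 + 39\right) M{\left(-8 \right)} = \left(-13 + 39\right) \left(-8\right) = 26 \left(-8\right) = -208$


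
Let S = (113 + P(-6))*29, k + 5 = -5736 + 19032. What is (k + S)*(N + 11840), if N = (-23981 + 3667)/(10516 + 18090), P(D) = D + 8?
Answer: 2815402997238/14303 ≈ 1.9684e+8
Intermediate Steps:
k = 13291 (k = -5 + (-5736 + 19032) = -5 + 13296 = 13291)
P(D) = 8 + D
N = -10157/14303 (N = -20314/28606 = -20314*1/28606 = -10157/14303 ≈ -0.71013)
S = 3335 (S = (113 + (8 - 6))*29 = (113 + 2)*29 = 115*29 = 3335)
(k + S)*(N + 11840) = (13291 + 3335)*(-10157/14303 + 11840) = 16626*(169337363/14303) = 2815402997238/14303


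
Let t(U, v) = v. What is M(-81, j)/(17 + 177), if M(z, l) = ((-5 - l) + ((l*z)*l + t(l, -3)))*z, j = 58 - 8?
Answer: 8203599/97 ≈ 84573.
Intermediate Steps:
j = 50
M(z, l) = z*(-8 - l + z*l²) (M(z, l) = ((-5 - l) + ((l*z)*l - 3))*z = ((-5 - l) + (z*l² - 3))*z = ((-5 - l) + (-3 + z*l²))*z = (-8 - l + z*l²)*z = z*(-8 - l + z*l²))
M(-81, j)/(17 + 177) = (-81*(-8 - 1*50 - 81*50²))/(17 + 177) = -81*(-8 - 50 - 81*2500)/194 = -81*(-8 - 50 - 202500)*(1/194) = -81*(-202558)*(1/194) = 16407198*(1/194) = 8203599/97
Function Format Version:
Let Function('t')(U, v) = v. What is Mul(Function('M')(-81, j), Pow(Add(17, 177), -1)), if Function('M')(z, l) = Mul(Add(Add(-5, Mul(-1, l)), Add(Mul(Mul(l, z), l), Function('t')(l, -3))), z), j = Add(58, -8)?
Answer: Rational(8203599, 97) ≈ 84573.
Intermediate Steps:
j = 50
Function('M')(z, l) = Mul(z, Add(-8, Mul(-1, l), Mul(z, Pow(l, 2)))) (Function('M')(z, l) = Mul(Add(Add(-5, Mul(-1, l)), Add(Mul(Mul(l, z), l), -3)), z) = Mul(Add(Add(-5, Mul(-1, l)), Add(Mul(z, Pow(l, 2)), -3)), z) = Mul(Add(Add(-5, Mul(-1, l)), Add(-3, Mul(z, Pow(l, 2)))), z) = Mul(Add(-8, Mul(-1, l), Mul(z, Pow(l, 2))), z) = Mul(z, Add(-8, Mul(-1, l), Mul(z, Pow(l, 2)))))
Mul(Function('M')(-81, j), Pow(Add(17, 177), -1)) = Mul(Mul(-81, Add(-8, Mul(-1, 50), Mul(-81, Pow(50, 2)))), Pow(Add(17, 177), -1)) = Mul(Mul(-81, Add(-8, -50, Mul(-81, 2500))), Pow(194, -1)) = Mul(Mul(-81, Add(-8, -50, -202500)), Rational(1, 194)) = Mul(Mul(-81, -202558), Rational(1, 194)) = Mul(16407198, Rational(1, 194)) = Rational(8203599, 97)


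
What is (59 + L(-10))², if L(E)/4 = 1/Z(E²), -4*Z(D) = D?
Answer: 2163841/625 ≈ 3462.1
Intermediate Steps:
Z(D) = -D/4
L(E) = -16/E² (L(E) = 4/((-E²/4)) = 4*(-4/E²) = -16/E²)
(59 + L(-10))² = (59 - 16/(-10)²)² = (59 - 16*1/100)² = (59 - 4/25)² = (1471/25)² = 2163841/625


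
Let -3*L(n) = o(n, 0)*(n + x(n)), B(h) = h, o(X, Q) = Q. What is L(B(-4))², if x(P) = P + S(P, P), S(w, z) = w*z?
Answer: 0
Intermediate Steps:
x(P) = P + P² (x(P) = P + P*P = P + P²)
L(n) = 0 (L(n) = -0*(n + n*(1 + n)) = -⅓*0 = 0)
L(B(-4))² = 0² = 0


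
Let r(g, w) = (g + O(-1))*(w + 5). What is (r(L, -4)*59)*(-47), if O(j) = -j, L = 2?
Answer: -8319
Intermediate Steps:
r(g, w) = (1 + g)*(5 + w) (r(g, w) = (g - 1*(-1))*(w + 5) = (g + 1)*(5 + w) = (1 + g)*(5 + w))
(r(L, -4)*59)*(-47) = ((5 - 4 + 5*2 + 2*(-4))*59)*(-47) = ((5 - 4 + 10 - 8)*59)*(-47) = (3*59)*(-47) = 177*(-47) = -8319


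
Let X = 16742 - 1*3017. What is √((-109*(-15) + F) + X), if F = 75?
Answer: 21*√35 ≈ 124.24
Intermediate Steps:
X = 13725 (X = 16742 - 3017 = 13725)
√((-109*(-15) + F) + X) = √((-109*(-15) + 75) + 13725) = √((1635 + 75) + 13725) = √(1710 + 13725) = √15435 = 21*√35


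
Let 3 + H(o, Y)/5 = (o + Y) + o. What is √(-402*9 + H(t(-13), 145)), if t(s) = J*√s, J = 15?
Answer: √(-2908 + 150*I*√13) ≈ 4.9932 + 54.157*I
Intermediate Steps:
t(s) = 15*√s
H(o, Y) = -15 + 5*Y + 10*o (H(o, Y) = -15 + 5*((o + Y) + o) = -15 + 5*((Y + o) + o) = -15 + 5*(Y + 2*o) = -15 + (5*Y + 10*o) = -15 + 5*Y + 10*o)
√(-402*9 + H(t(-13), 145)) = √(-402*9 + (-15 + 5*145 + 10*(15*√(-13)))) = √(-3618 + (-15 + 725 + 10*(15*(I*√13)))) = √(-3618 + (-15 + 725 + 10*(15*I*√13))) = √(-3618 + (-15 + 725 + 150*I*√13)) = √(-3618 + (710 + 150*I*√13)) = √(-2908 + 150*I*√13)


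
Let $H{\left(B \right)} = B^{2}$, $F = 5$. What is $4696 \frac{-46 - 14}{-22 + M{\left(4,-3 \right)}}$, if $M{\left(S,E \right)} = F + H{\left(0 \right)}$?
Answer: $\frac{281760}{17} \approx 16574.0$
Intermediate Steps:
$M{\left(S,E \right)} = 5$ ($M{\left(S,E \right)} = 5 + 0^{2} = 5 + 0 = 5$)
$4696 \frac{-46 - 14}{-22 + M{\left(4,-3 \right)}} = 4696 \frac{-46 - 14}{-22 + 5} = 4696 \left(- \frac{60}{-17}\right) = 4696 \left(\left(-60\right) \left(- \frac{1}{17}\right)\right) = 4696 \cdot \frac{60}{17} = \frac{281760}{17}$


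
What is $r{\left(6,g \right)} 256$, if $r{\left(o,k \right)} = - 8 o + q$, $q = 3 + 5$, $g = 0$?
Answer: $-10240$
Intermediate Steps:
$q = 8$
$r{\left(o,k \right)} = 8 - 8 o$ ($r{\left(o,k \right)} = - 8 o + 8 = 8 - 8 o$)
$r{\left(6,g \right)} 256 = \left(8 - 48\right) 256 = \left(-40\right) 256 = -10240$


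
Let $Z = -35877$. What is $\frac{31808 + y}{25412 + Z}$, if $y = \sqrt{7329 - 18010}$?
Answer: $- \frac{4544}{1495} - \frac{i \sqrt{10681}}{10465} \approx -3.0395 - 0.0098757 i$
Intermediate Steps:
$y = i \sqrt{10681}$ ($y = \sqrt{-10681} = i \sqrt{10681} \approx 103.35 i$)
$\frac{31808 + y}{25412 + Z} = \frac{31808 + i \sqrt{10681}}{25412 - 35877} = \frac{31808 + i \sqrt{10681}}{-10465} = \left(31808 + i \sqrt{10681}\right) \left(- \frac{1}{10465}\right) = - \frac{4544}{1495} - \frac{i \sqrt{10681}}{10465}$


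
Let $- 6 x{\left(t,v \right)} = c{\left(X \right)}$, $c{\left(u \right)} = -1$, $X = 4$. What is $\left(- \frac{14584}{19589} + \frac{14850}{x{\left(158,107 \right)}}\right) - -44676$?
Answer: $\frac{2620523480}{19589} \approx 1.3378 \cdot 10^{5}$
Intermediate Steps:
$x{\left(t,v \right)} = \frac{1}{6}$ ($x{\left(t,v \right)} = \left(- \frac{1}{6}\right) \left(-1\right) = \frac{1}{6}$)
$\left(- \frac{14584}{19589} + \frac{14850}{x{\left(158,107 \right)}}\right) - -44676 = \left(- \frac{14584}{19589} + 14850 \frac{1}{\frac{1}{6}}\right) - -44676 = \left(\left(-14584\right) \frac{1}{19589} + 14850 \cdot 6\right) + 44676 = \left(- \frac{14584}{19589} + 89100\right) + 44676 = \frac{1745365316}{19589} + 44676 = \frac{2620523480}{19589}$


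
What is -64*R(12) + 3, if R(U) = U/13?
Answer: -729/13 ≈ -56.077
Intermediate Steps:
R(U) = U/13 (R(U) = U*(1/13) = U/13)
-64*R(12) + 3 = -64*12/13 + 3 = -768/13 + 3 = -729/13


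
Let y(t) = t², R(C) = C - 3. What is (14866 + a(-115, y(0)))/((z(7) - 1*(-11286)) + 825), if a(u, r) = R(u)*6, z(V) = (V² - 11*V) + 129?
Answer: 7079/6106 ≈ 1.1594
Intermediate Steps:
R(C) = -3 + C
z(V) = 129 + V² - 11*V
a(u, r) = -18 + 6*u (a(u, r) = (-3 + u)*6 = -18 + 6*u)
(14866 + a(-115, y(0)))/((z(7) - 1*(-11286)) + 825) = (14866 + (-18 + 6*(-115)))/(((129 + 7² - 11*7) - 1*(-11286)) + 825) = (14866 + (-18 - 690))/(((129 + 49 - 77) + 11286) + 825) = (14866 - 708)/((101 + 11286) + 825) = 14158/(11387 + 825) = 14158/12212 = 14158*(1/12212) = 7079/6106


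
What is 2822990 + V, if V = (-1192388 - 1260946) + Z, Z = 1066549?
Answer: 1436205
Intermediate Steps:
V = -1386785 (V = (-1192388 - 1260946) + 1066549 = -2453334 + 1066549 = -1386785)
2822990 + V = 2822990 - 1386785 = 1436205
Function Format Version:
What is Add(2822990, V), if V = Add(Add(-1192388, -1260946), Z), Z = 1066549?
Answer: 1436205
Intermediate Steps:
V = -1386785 (V = Add(Add(-1192388, -1260946), 1066549) = Add(-2453334, 1066549) = -1386785)
Add(2822990, V) = Add(2822990, -1386785) = 1436205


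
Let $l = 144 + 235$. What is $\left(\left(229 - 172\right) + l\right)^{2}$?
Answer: $190096$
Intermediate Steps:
$l = 379$
$\left(\left(229 - 172\right) + l\right)^{2} = \left(\left(229 - 172\right) + 379\right)^{2} = \left(57 + 379\right)^{2} = 436^{2} = 190096$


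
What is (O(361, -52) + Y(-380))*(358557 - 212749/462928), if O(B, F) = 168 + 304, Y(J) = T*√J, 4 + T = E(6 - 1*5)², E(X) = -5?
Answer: 9793165866673/57866 + 3485703105087*I*√95/231464 ≈ 1.6924e+8 + 1.4678e+8*I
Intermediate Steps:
T = 21 (T = -4 + (-5)² = -4 + 25 = 21)
Y(J) = 21*√J
O(B, F) = 472
(O(361, -52) + Y(-380))*(358557 - 212749/462928) = (472 + 21*√(-380))*(358557 - 212749/462928) = (472 + 21*(2*I*√95))*(358557 - 212749*1/462928) = (472 + 42*I*√95)*(358557 - 212749/462928) = (472 + 42*I*√95)*(165985862147/462928) = 9793165866673/57866 + 3485703105087*I*√95/231464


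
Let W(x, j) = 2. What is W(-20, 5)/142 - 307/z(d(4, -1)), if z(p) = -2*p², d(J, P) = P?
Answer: 21799/142 ≈ 153.51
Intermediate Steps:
W(-20, 5)/142 - 307/z(d(4, -1)) = 2/142 - 307/((-2*(-1)²)) = 2*(1/142) - 307/((-2*1)) = 1/71 - 307/(-2) = 1/71 - 307*(-½) = 1/71 + 307/2 = 21799/142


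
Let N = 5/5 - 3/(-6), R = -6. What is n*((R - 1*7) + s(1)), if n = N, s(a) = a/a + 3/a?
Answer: -27/2 ≈ -13.500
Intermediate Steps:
s(a) = 1 + 3/a
N = 3/2 (N = 5*(⅕) - 3*(-⅙) = 1 + ½ = 3/2 ≈ 1.5000)
n = 3/2 ≈ 1.5000
n*((R - 1*7) + s(1)) = 3*((-6 - 1*7) + (3 + 1)/1)/2 = 3*((-6 - 7) + 1*4)/2 = 3*(-13 + 4)/2 = (3/2)*(-9) = -27/2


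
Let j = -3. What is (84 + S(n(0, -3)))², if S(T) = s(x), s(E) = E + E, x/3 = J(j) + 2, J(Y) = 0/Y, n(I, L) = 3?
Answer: 9216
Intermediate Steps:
J(Y) = 0
x = 6 (x = 3*(0 + 2) = 3*2 = 6)
s(E) = 2*E
S(T) = 12 (S(T) = 2*6 = 12)
(84 + S(n(0, -3)))² = (84 + 12)² = 96² = 9216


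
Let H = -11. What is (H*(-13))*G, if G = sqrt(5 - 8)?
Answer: 143*I*sqrt(3) ≈ 247.68*I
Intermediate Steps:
G = I*sqrt(3) (G = sqrt(-3) = I*sqrt(3) ≈ 1.732*I)
(H*(-13))*G = (-11*(-13))*(I*sqrt(3)) = 143*(I*sqrt(3)) = 143*I*sqrt(3)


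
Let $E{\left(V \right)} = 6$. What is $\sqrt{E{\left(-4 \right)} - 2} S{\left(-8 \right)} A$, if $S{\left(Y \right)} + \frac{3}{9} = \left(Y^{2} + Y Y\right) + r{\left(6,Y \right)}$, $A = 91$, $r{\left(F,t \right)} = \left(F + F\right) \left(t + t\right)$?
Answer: $- \frac{35126}{3} \approx -11709.0$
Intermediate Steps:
$r{\left(F,t \right)} = 4 F t$ ($r{\left(F,t \right)} = 2 F 2 t = 4 F t$)
$S{\left(Y \right)} = - \frac{1}{3} + 2 Y^{2} + 24 Y$ ($S{\left(Y \right)} = - \frac{1}{3} + \left(\left(Y^{2} + Y Y\right) + 4 \cdot 6 Y\right) = - \frac{1}{3} + \left(\left(Y^{2} + Y^{2}\right) + 24 Y\right) = - \frac{1}{3} + \left(2 Y^{2} + 24 Y\right) = - \frac{1}{3} + 2 Y^{2} + 24 Y$)
$\sqrt{E{\left(-4 \right)} - 2} S{\left(-8 \right)} A = \sqrt{6 - 2} \left(- \frac{1}{3} + 2 \left(-8\right)^{2} + 24 \left(-8\right)\right) 91 = \sqrt{4} \left(- \frac{1}{3} + 2 \cdot 64 - 192\right) 91 = 2 \left(- \frac{1}{3} + 128 - 192\right) 91 = 2 \left(- \frac{193}{3}\right) 91 = \left(- \frac{386}{3}\right) 91 = - \frac{35126}{3}$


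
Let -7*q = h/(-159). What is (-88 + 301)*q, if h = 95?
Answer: 6745/371 ≈ 18.181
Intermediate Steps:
q = 95/1113 (q = -95/(7*(-159)) = -95*(-1)/(7*159) = -⅐*(-95/159) = 95/1113 ≈ 0.085355)
(-88 + 301)*q = (-88 + 301)*(95/1113) = 213*(95/1113) = 6745/371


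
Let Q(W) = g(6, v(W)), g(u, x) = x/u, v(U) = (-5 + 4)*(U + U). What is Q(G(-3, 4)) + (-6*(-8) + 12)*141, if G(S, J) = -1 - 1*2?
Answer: 8461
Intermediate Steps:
G(S, J) = -3 (G(S, J) = -1 - 2 = -3)
v(U) = -2*U
Q(W) = -W/3 (Q(W) = -2*W/6 = -2*W*(⅙) = -W/3)
Q(G(-3, 4)) + (-6*(-8) + 12)*141 = -⅓*(-3) + (-6*(-8) + 12)*141 = 1 + (48 + 12)*141 = 1 + 60*141 = 1 + 8460 = 8461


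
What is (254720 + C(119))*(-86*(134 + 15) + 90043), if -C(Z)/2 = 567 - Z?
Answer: 19602573696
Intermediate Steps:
C(Z) = -1134 + 2*Z (C(Z) = -2*(567 - Z) = -1134 + 2*Z)
(254720 + C(119))*(-86*(134 + 15) + 90043) = (254720 + (-1134 + 2*119))*(-86*(134 + 15) + 90043) = (254720 + (-1134 + 238))*(-86*149 + 90043) = (254720 - 896)*(-12814 + 90043) = 253824*77229 = 19602573696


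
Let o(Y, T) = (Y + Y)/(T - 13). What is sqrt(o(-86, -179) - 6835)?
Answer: I*sqrt(984111)/12 ≈ 82.669*I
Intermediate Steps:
o(Y, T) = 2*Y/(-13 + T) (o(Y, T) = (2*Y)/(-13 + T) = 2*Y/(-13 + T))
sqrt(o(-86, -179) - 6835) = sqrt(2*(-86)/(-13 - 179) - 6835) = sqrt(2*(-86)/(-192) - 6835) = sqrt(2*(-86)*(-1/192) - 6835) = sqrt(43/48 - 6835) = sqrt(-328037/48) = I*sqrt(984111)/12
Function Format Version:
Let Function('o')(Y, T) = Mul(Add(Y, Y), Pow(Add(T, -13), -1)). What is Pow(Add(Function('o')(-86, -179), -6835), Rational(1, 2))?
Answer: Mul(Rational(1, 12), I, Pow(984111, Rational(1, 2))) ≈ Mul(82.669, I)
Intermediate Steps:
Function('o')(Y, T) = Mul(2, Y, Pow(Add(-13, T), -1)) (Function('o')(Y, T) = Mul(Mul(2, Y), Pow(Add(-13, T), -1)) = Mul(2, Y, Pow(Add(-13, T), -1)))
Pow(Add(Function('o')(-86, -179), -6835), Rational(1, 2)) = Pow(Add(Mul(2, -86, Pow(Add(-13, -179), -1)), -6835), Rational(1, 2)) = Pow(Add(Mul(2, -86, Pow(-192, -1)), -6835), Rational(1, 2)) = Pow(Add(Mul(2, -86, Rational(-1, 192)), -6835), Rational(1, 2)) = Pow(Add(Rational(43, 48), -6835), Rational(1, 2)) = Pow(Rational(-328037, 48), Rational(1, 2)) = Mul(Rational(1, 12), I, Pow(984111, Rational(1, 2)))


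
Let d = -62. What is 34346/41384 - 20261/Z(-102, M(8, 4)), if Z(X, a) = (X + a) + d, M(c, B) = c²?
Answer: 52619739/258650 ≈ 203.44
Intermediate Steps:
Z(X, a) = -62 + X + a (Z(X, a) = (X + a) - 62 = -62 + X + a)
34346/41384 - 20261/Z(-102, M(8, 4)) = 34346/41384 - 20261/(-62 - 102 + 8²) = 34346*(1/41384) - 20261/(-62 - 102 + 64) = 17173/20692 - 20261/(-100) = 17173/20692 - 20261*(-1/100) = 17173/20692 + 20261/100 = 52619739/258650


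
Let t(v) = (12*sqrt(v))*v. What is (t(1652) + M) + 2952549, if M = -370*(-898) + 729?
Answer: 3285538 + 39648*sqrt(413) ≈ 4.0913e+6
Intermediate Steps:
M = 332989 (M = 332260 + 729 = 332989)
t(v) = 12*v**(3/2)
(t(1652) + M) + 2952549 = (12*1652**(3/2) + 332989) + 2952549 = (12*(3304*sqrt(413)) + 332989) + 2952549 = (39648*sqrt(413) + 332989) + 2952549 = (332989 + 39648*sqrt(413)) + 2952549 = 3285538 + 39648*sqrt(413)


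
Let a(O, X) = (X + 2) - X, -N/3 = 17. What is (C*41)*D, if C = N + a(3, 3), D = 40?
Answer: -80360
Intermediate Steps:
N = -51 (N = -3*17 = -51)
a(O, X) = 2 (a(O, X) = (2 + X) - X = 2)
C = -49 (C = -51 + 2 = -49)
(C*41)*D = -49*41*40 = -2009*40 = -80360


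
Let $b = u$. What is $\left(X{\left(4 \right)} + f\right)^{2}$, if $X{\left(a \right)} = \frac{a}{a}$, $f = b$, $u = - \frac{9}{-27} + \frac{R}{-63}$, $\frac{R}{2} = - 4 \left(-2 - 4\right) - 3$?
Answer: $\frac{4}{9} \approx 0.44444$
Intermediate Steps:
$R = 42$ ($R = 2 \left(- 4 \left(-2 - 4\right) - 3\right) = 2 \left(\left(-4\right) \left(-6\right) - 3\right) = 2 \left(24 - 3\right) = 2 \cdot 21 = 42$)
$u = - \frac{1}{3}$ ($u = - \frac{9}{-27} + \frac{42}{-63} = \left(-9\right) \left(- \frac{1}{27}\right) + 42 \left(- \frac{1}{63}\right) = \frac{1}{3} - \frac{2}{3} = - \frac{1}{3} \approx -0.33333$)
$b = - \frac{1}{3} \approx -0.33333$
$f = - \frac{1}{3} \approx -0.33333$
$X{\left(a \right)} = 1$
$\left(X{\left(4 \right)} + f\right)^{2} = \left(1 - \frac{1}{3}\right)^{2} = \left(\frac{2}{3}\right)^{2} = \frac{4}{9}$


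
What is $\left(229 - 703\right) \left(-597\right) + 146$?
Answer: $283124$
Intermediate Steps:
$\left(229 - 703\right) \left(-597\right) + 146 = \left(-474\right) \left(-597\right) + 146 = 282978 + 146 = 283124$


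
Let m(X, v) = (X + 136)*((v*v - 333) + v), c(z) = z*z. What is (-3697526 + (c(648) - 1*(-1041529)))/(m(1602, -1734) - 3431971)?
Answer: -2236093/5218717511 ≈ -0.00042848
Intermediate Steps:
c(z) = z²
m(X, v) = (136 + X)*(-333 + v + v²) (m(X, v) = (136 + X)*((v² - 333) + v) = (136 + X)*((-333 + v²) + v) = (136 + X)*(-333 + v + v²))
(-3697526 + (c(648) - 1*(-1041529)))/(m(1602, -1734) - 3431971) = (-3697526 + (648² - 1*(-1041529)))/((-45288 - 333*1602 + 136*(-1734) + 136*(-1734)² + 1602*(-1734) + 1602*(-1734)²) - 3431971) = (-3697526 + (419904 + 1041529))/((-45288 - 533466 - 235824 + 136*3006756 - 2777868 + 1602*3006756) - 3431971) = (-3697526 + 1461433)/((-45288 - 533466 - 235824 + 408918816 - 2777868 + 4816823112) - 3431971) = -2236093/(5222149482 - 3431971) = -2236093/5218717511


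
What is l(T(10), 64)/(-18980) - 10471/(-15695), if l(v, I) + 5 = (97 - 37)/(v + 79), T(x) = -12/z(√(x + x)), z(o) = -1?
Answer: 49565757/74268740 ≈ 0.66738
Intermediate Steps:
T(x) = 12 (T(x) = -12/(-1) = -12*(-1) = 12)
l(v, I) = -5 + 60/(79 + v) (l(v, I) = -5 + (97 - 37)/(v + 79) = -5 + 60/(79 + v))
l(T(10), 64)/(-18980) - 10471/(-15695) = (5*(-67 - 1*12)/(79 + 12))/(-18980) - 10471/(-15695) = (5*(-67 - 12)/91)*(-1/18980) - 10471*(-1/15695) = (5*(1/91)*(-79))*(-1/18980) + 10471/15695 = -395/91*(-1/18980) + 10471/15695 = 79/345436 + 10471/15695 = 49565757/74268740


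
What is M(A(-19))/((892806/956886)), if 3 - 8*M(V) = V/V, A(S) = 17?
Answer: 159481/595204 ≈ 0.26794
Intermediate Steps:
M(V) = ¼ (M(V) = 3/8 - V/(8*V) = 3/8 - ⅛*1 = 3/8 - ⅛ = ¼)
M(A(-19))/((892806/956886)) = 1/(4*((892806/956886))) = 1/(4*((892806*(1/956886)))) = 1/(4*(148801/159481)) = (¼)*(159481/148801) = 159481/595204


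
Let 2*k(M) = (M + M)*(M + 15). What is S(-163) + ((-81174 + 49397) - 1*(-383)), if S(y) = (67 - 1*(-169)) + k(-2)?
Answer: -31184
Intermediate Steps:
k(M) = M*(15 + M) (k(M) = ((M + M)*(M + 15))/2 = ((2*M)*(15 + M))/2 = (2*M*(15 + M))/2 = M*(15 + M))
S(y) = 210 (S(y) = (67 - 1*(-169)) - 2*(15 - 2) = (67 + 169) - 2*13 = 236 - 26 = 210)
S(-163) + ((-81174 + 49397) - 1*(-383)) = 210 + ((-81174 + 49397) - 1*(-383)) = 210 + (-31777 + 383) = 210 - 31394 = -31184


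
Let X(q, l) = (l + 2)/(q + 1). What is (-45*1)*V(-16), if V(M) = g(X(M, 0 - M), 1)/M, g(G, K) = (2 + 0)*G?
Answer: -27/4 ≈ -6.7500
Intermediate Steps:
X(q, l) = (2 + l)/(1 + q)
g(G, K) = 2*G
V(M) = 2*(2 - M)/(M*(1 + M)) (V(M) = (2*((2 + (0 - M))/(1 + M)))/M = (2*((2 - M)/(1 + M)))/M = (2*(2 - M)/(1 + M))/M = 2*(2 - M)/(M*(1 + M)))
(-45*1)*V(-16) = (-45*1)*(2*(2 - 1*(-16))/(-16*(1 - 16))) = -90*(-1)*(2 + 16)/(16*(-15)) = -90*(-1)*(-1)*18/(16*15) = -45*3/20 = -27/4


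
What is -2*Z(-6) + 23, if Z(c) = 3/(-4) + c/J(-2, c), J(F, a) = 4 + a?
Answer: 37/2 ≈ 18.500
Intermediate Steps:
Z(c) = -3/4 + c/(4 + c) (Z(c) = 3/(-4) + c/(4 + c) = 3*(-1/4) + c/(4 + c) = -3/4 + c/(4 + c))
-2*Z(-6) + 23 = -(-12 - 6)/(2*(4 - 6)) + 23 = -(-18)/(2*(-2)) + 23 = -(-1)*(-18)/(2*2) + 23 = -2*9/4 + 23 = -9/2 + 23 = 37/2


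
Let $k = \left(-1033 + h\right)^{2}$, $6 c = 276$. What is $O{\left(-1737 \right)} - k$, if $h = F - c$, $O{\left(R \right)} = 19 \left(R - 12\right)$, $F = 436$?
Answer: $-446680$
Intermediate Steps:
$O{\left(R \right)} = -228 + 19 R$ ($O{\left(R \right)} = 19 \left(-12 + R\right) = -228 + 19 R$)
$c = 46$ ($c = \frac{1}{6} \cdot 276 = 46$)
$h = 390$ ($h = 436 - 46 = 390$)
$k = 413449$ ($k = \left(-1033 + 390\right)^{2} = \left(-643\right)^{2} = 413449$)
$O{\left(-1737 \right)} - k = \left(-228 + 19 \left(-1737\right)\right) - 413449 = \left(-228 - 33003\right) - 413449 = -33231 - 413449 = -446680$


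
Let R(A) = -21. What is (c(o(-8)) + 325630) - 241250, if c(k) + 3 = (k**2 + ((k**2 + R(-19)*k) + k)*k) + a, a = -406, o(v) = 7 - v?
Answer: 83071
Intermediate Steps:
c(k) = -409 + k**2 + k*(k**2 - 20*k) (c(k) = -3 + ((k**2 + ((k**2 - 21*k) + k)*k) - 406) = -3 + ((k**2 + (k**2 - 20*k)*k) - 406) = -3 + ((k**2 + k*(k**2 - 20*k)) - 406) = -3 + (-406 + k**2 + k*(k**2 - 20*k)) = -409 + k**2 + k*(k**2 - 20*k))
(c(o(-8)) + 325630) - 241250 = ((-409 + (7 - 1*(-8))**3 - 19*(7 - 1*(-8))**2) + 325630) - 241250 = ((-409 + (7 + 8)**3 - 19*(7 + 8)**2) + 325630) - 241250 = ((-409 + 15**3 - 19*15**2) + 325630) - 241250 = ((-409 + 3375 - 19*225) + 325630) - 241250 = ((-409 + 3375 - 4275) + 325630) - 241250 = (-1309 + 325630) - 241250 = 324321 - 241250 = 83071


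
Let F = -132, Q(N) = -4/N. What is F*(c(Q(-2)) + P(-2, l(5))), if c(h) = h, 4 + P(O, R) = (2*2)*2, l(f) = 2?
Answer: -792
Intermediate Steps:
P(O, R) = 4 (P(O, R) = -4 + (2*2)*2 = -4 + 4*2 = -4 + 8 = 4)
F*(c(Q(-2)) + P(-2, l(5))) = -132*(-4/(-2) + 4) = -132*(-4*(-1/2) + 4) = -132*(2 + 4) = -132*6 = -792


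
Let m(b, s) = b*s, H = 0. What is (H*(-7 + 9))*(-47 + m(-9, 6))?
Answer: 0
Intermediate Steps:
(H*(-7 + 9))*(-47 + m(-9, 6)) = (0*(-7 + 9))*(-47 - 9*6) = (0*2)*(-47 - 54) = 0*(-101) = 0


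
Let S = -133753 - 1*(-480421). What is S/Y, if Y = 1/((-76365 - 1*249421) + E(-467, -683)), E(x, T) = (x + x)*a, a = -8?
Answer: -110349277752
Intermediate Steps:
E(x, T) = -16*x (E(x, T) = (x + x)*(-8) = (2*x)*(-8) = -16*x)
S = 346668 (S = -133753 + 480421 = 346668)
Y = -1/318314 (Y = 1/((-76365 - 1*249421) - 16*(-467)) = 1/((-76365 - 249421) + 7472) = 1/(-325786 + 7472) = 1/(-318314) = -1/318314 ≈ -3.1416e-6)
S/Y = 346668/(-1/318314) = 346668*(-318314) = -110349277752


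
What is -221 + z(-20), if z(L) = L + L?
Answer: -261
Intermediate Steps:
z(L) = 2*L
-221 + z(-20) = -221 + 2*(-20) = -221 - 40 = -261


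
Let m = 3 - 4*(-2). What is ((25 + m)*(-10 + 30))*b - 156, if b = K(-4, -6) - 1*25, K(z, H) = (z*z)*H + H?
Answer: -91596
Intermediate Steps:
K(z, H) = H + H*z² (K(z, H) = z²*H + H = H*z² + H = H + H*z²)
b = -127 (b = -6*(1 + (-4)²) - 1*25 = -6*(1 + 16) - 25 = -6*17 - 25 = -102 - 25 = -127)
m = 11 (m = 3 + 8 = 11)
((25 + m)*(-10 + 30))*b - 156 = ((25 + 11)*(-10 + 30))*(-127) - 156 = (36*20)*(-127) - 156 = 720*(-127) - 156 = -91440 - 156 = -91596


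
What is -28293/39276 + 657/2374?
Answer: -6893875/15540204 ≈ -0.44362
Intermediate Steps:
-28293/39276 + 657/2374 = -28293*1/39276 + 657*(1/2374) = -9431/13092 + 657/2374 = -6893875/15540204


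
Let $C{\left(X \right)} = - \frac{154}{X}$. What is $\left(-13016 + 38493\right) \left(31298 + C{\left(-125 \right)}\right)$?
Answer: $\frac{99676316708}{125} \approx 7.9741 \cdot 10^{8}$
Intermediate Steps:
$\left(-13016 + 38493\right) \left(31298 + C{\left(-125 \right)}\right) = \left(-13016 + 38493\right) \left(31298 - \frac{154}{-125}\right) = 25477 \left(31298 - - \frac{154}{125}\right) = 25477 \left(31298 + \frac{154}{125}\right) = 25477 \cdot \frac{3912404}{125} = \frac{99676316708}{125}$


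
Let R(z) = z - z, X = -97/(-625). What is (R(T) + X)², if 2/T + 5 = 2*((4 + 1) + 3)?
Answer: 9409/390625 ≈ 0.024087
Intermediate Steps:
X = 97/625 (X = -97*(-1/625) = 97/625 ≈ 0.15520)
T = 2/11 (T = 2/(-5 + 2*((4 + 1) + 3)) = 2/(-5 + 2*(5 + 3)) = 2/(-5 + 2*8) = 2/(-5 + 16) = 2/11 ≈ 0.18182)
R(z) = 0
(R(T) + X)² = (0 + 97/625)² = (97/625)² = 9409/390625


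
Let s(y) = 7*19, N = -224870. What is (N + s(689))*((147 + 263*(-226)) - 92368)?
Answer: 34083388683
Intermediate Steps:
s(y) = 133
(N + s(689))*((147 + 263*(-226)) - 92368) = (-224870 + 133)*((147 + 263*(-226)) - 92368) = -224737*((147 - 59438) - 92368) = -224737*(-59291 - 92368) = -224737*(-151659) = 34083388683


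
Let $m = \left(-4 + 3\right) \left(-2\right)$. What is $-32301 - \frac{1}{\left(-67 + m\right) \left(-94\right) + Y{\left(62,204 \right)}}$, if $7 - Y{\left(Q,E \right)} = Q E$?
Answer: $- \frac{210957830}{6531} \approx -32301.0$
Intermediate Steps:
$m = 2$ ($m = \left(-1\right) \left(-2\right) = 2$)
$Y{\left(Q,E \right)} = 7 - E Q$ ($Y{\left(Q,E \right)} = 7 - Q E = 7 - E Q$)
$-32301 - \frac{1}{\left(-67 + m\right) \left(-94\right) + Y{\left(62,204 \right)}} = -32301 - \frac{1}{\left(-67 + 2\right) \left(-94\right) + \left(7 - 204 \cdot 62\right)} = -32301 - \frac{1}{\left(-65\right) \left(-94\right) + \left(7 - 12648\right)} = -32301 - \frac{1}{6110 - 12641} = -32301 - \frac{1}{-6531} = -32301 - - \frac{1}{6531} = -32301 + \frac{1}{6531} = - \frac{210957830}{6531}$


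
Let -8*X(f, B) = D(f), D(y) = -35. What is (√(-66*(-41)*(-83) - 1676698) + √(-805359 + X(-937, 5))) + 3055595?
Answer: 3055595 + 4*I*√118831 + I*√12885674/4 ≈ 3.0556e+6 + 2276.3*I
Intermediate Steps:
X(f, B) = 35/8 (X(f, B) = -⅛*(-35) = 35/8)
(√(-66*(-41)*(-83) - 1676698) + √(-805359 + X(-937, 5))) + 3055595 = (√(-66*(-41)*(-83) - 1676698) + √(-805359 + 35/8)) + 3055595 = (√(2706*(-83) - 1676698) + √(-6442837/8)) + 3055595 = (√(-224598 - 1676698) + I*√12885674/4) + 3055595 = (√(-1901296) + I*√12885674/4) + 3055595 = (4*I*√118831 + I*√12885674/4) + 3055595 = 3055595 + 4*I*√118831 + I*√12885674/4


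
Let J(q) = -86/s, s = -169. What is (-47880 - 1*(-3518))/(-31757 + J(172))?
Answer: 7497178/5366847 ≈ 1.3969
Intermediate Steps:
J(q) = 86/169 (J(q) = -86/(-169) = -86*(-1/169) = 86/169)
(-47880 - 1*(-3518))/(-31757 + J(172)) = (-47880 - 1*(-3518))/(-31757 + 86/169) = (-47880 + 3518)/(-5366847/169) = -44362*(-169/5366847) = 7497178/5366847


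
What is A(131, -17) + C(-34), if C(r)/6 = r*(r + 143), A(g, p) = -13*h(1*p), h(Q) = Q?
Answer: -22015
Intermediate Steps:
A(g, p) = -13*p
C(r) = 6*r*(143 + r) (C(r) = 6*(r*(r + 143)) = 6*(r*(143 + r)) = 6*r*(143 + r))
A(131, -17) + C(-34) = -13*(-17) + 6*(-34)*(143 - 34) = 221 + 6*(-34)*109 = 221 - 22236 = -22015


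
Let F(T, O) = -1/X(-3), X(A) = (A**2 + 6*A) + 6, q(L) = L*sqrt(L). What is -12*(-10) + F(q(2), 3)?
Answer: 361/3 ≈ 120.33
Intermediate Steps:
q(L) = L**(3/2)
X(A) = 6 + A**2 + 6*A
F(T, O) = 1/3 (F(T, O) = -1/(6 + (-3)**2 + 6*(-3)) = -1/(6 + 9 - 18) = -1/(-3) = -1*(-1/3) = 1/3)
-12*(-10) + F(q(2), 3) = -12*(-10) + 1/3 = 120 + 1/3 = 361/3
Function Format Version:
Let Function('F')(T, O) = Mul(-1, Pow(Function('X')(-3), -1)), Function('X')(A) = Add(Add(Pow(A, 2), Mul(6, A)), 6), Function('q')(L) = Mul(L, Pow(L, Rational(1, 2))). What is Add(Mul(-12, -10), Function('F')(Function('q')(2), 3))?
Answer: Rational(361, 3) ≈ 120.33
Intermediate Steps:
Function('q')(L) = Pow(L, Rational(3, 2))
Function('X')(A) = Add(6, Pow(A, 2), Mul(6, A))
Function('F')(T, O) = Rational(1, 3) (Function('F')(T, O) = Mul(-1, Pow(Add(6, Pow(-3, 2), Mul(6, -3)), -1)) = Mul(-1, Pow(Add(6, 9, -18), -1)) = Mul(-1, Pow(-3, -1)) = Mul(-1, Rational(-1, 3)) = Rational(1, 3))
Add(Mul(-12, -10), Function('F')(Function('q')(2), 3)) = Add(Mul(-12, -10), Rational(1, 3)) = Add(120, Rational(1, 3)) = Rational(361, 3)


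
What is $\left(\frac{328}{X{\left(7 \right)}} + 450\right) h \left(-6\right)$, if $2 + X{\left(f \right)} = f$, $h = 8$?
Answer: $- \frac{123744}{5} \approx -24749.0$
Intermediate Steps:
$X{\left(f \right)} = -2 + f$
$\left(\frac{328}{X{\left(7 \right)}} + 450\right) h \left(-6\right) = \left(\frac{328}{-2 + 7} + 450\right) 8 \left(-6\right) = \left(\frac{328}{5} + 450\right) \left(-48\right) = \frac{2578}{5} \left(-48\right) = - \frac{123744}{5}$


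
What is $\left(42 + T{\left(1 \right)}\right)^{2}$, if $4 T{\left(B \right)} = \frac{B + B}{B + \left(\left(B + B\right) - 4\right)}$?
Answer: $\frac{6889}{4} \approx 1722.3$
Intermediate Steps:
$T{\left(B \right)} = \frac{B}{2 \left(-4 + 3 B\right)}$ ($T{\left(B \right)} = \frac{\left(B + B\right) \frac{1}{B + \left(\left(B + B\right) - 4\right)}}{4} = \frac{2 B \frac{1}{B + \left(2 B - 4\right)}}{4} = \frac{2 B \frac{1}{B + \left(-4 + 2 B\right)}}{4} = \frac{2 B \frac{1}{-4 + 3 B}}{4} = \frac{B}{2 \left(-4 + 3 B\right)}$)
$\left(42 + T{\left(1 \right)}\right)^{2} = \left(42 + \frac{1}{2} \cdot 1 \frac{1}{-4 + 3 \cdot 1}\right)^{2} = \left(42 + \frac{1}{2} \cdot 1 \frac{1}{-4 + 3}\right)^{2} = \left(42 + \frac{1}{2} \cdot 1 \frac{1}{-1}\right)^{2} = \left(42 + \frac{1}{2} \cdot 1 \left(-1\right)\right)^{2} = \left(42 - \frac{1}{2}\right)^{2} = \left(\frac{83}{2}\right)^{2} = \frac{6889}{4}$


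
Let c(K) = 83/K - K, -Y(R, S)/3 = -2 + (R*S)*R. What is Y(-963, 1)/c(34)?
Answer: 94591434/1073 ≈ 88156.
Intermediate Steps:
Y(R, S) = 6 - 3*S*R² (Y(R, S) = -3*(-2 + (R*S)*R) = -3*(-2 + S*R²) = 6 - 3*S*R²)
c(K) = -K + 83/K
Y(-963, 1)/c(34) = (6 - 3*1*(-963)²)/(-1*34 + 83/34) = (6 - 3*1*927369)/(-34 + 83*(1/34)) = (6 - 2782107)/(-34 + 83/34) = -2782101/(-1073/34) = -2782101*(-34/1073) = 94591434/1073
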